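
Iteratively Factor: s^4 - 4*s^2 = (s)*(s^3 - 4*s) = s*(s - 2)*(s^2 + 2*s) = s^2*(s - 2)*(s + 2)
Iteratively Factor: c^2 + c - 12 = (c - 3)*(c + 4)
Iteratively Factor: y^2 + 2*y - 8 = (y + 4)*(y - 2)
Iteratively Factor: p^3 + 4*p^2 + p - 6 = (p + 2)*(p^2 + 2*p - 3) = (p - 1)*(p + 2)*(p + 3)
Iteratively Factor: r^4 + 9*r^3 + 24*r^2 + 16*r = (r + 4)*(r^3 + 5*r^2 + 4*r) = (r + 1)*(r + 4)*(r^2 + 4*r) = r*(r + 1)*(r + 4)*(r + 4)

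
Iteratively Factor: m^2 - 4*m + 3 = (m - 1)*(m - 3)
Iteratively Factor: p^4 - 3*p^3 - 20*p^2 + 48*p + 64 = (p - 4)*(p^3 + p^2 - 16*p - 16) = (p - 4)^2*(p^2 + 5*p + 4) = (p - 4)^2*(p + 1)*(p + 4)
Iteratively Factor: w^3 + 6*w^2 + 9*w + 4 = (w + 1)*(w^2 + 5*w + 4) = (w + 1)*(w + 4)*(w + 1)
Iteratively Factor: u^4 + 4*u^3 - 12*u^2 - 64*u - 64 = (u + 2)*(u^3 + 2*u^2 - 16*u - 32) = (u + 2)^2*(u^2 - 16) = (u + 2)^2*(u + 4)*(u - 4)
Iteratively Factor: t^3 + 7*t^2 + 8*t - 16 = (t - 1)*(t^2 + 8*t + 16) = (t - 1)*(t + 4)*(t + 4)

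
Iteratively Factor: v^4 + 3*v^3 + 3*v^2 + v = (v + 1)*(v^3 + 2*v^2 + v) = v*(v + 1)*(v^2 + 2*v + 1) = v*(v + 1)^2*(v + 1)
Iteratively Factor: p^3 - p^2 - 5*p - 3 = (p - 3)*(p^2 + 2*p + 1) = (p - 3)*(p + 1)*(p + 1)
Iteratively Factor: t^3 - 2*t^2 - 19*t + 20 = (t + 4)*(t^2 - 6*t + 5) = (t - 1)*(t + 4)*(t - 5)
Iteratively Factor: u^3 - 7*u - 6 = (u - 3)*(u^2 + 3*u + 2) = (u - 3)*(u + 2)*(u + 1)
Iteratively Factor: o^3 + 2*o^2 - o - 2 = (o - 1)*(o^2 + 3*o + 2) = (o - 1)*(o + 1)*(o + 2)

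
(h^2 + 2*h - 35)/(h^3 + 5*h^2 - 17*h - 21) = (h - 5)/(h^2 - 2*h - 3)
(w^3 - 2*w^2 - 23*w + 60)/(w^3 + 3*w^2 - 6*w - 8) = (w^3 - 2*w^2 - 23*w + 60)/(w^3 + 3*w^2 - 6*w - 8)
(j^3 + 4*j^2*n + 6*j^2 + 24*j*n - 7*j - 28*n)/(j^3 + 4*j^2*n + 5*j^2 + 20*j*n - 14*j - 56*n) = (j - 1)/(j - 2)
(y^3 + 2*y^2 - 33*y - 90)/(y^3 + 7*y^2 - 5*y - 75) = (y^2 - 3*y - 18)/(y^2 + 2*y - 15)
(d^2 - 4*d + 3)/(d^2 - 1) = (d - 3)/(d + 1)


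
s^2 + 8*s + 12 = (s + 2)*(s + 6)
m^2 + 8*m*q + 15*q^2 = (m + 3*q)*(m + 5*q)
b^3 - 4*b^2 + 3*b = b*(b - 3)*(b - 1)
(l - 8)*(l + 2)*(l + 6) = l^3 - 52*l - 96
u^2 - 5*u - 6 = (u - 6)*(u + 1)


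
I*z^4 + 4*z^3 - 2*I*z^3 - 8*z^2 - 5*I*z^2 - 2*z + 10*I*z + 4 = (z - 2)*(z - 2*I)*(z - I)*(I*z + 1)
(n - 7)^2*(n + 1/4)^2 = n^4 - 27*n^3/2 + 673*n^2/16 + 189*n/8 + 49/16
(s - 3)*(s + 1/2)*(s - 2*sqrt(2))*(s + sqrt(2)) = s^4 - 5*s^3/2 - sqrt(2)*s^3 - 11*s^2/2 + 5*sqrt(2)*s^2/2 + 3*sqrt(2)*s/2 + 10*s + 6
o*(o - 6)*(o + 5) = o^3 - o^2 - 30*o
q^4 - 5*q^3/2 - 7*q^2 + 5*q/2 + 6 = (q - 4)*(q - 1)*(q + 1)*(q + 3/2)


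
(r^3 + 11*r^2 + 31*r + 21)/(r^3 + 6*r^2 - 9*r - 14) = (r + 3)/(r - 2)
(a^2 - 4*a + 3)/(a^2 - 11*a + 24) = (a - 1)/(a - 8)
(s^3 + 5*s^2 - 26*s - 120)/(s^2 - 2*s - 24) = (s^2 + s - 30)/(s - 6)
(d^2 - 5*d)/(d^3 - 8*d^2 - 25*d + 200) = d/(d^2 - 3*d - 40)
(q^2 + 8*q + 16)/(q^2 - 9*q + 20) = (q^2 + 8*q + 16)/(q^2 - 9*q + 20)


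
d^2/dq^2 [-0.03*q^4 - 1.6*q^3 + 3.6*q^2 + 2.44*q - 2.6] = -0.36*q^2 - 9.6*q + 7.2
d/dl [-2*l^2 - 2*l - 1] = -4*l - 2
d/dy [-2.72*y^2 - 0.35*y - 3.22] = -5.44*y - 0.35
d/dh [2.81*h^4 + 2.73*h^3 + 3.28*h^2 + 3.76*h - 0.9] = 11.24*h^3 + 8.19*h^2 + 6.56*h + 3.76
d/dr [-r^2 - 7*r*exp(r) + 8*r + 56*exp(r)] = -7*r*exp(r) - 2*r + 49*exp(r) + 8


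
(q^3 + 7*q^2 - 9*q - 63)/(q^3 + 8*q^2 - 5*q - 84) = (q + 3)/(q + 4)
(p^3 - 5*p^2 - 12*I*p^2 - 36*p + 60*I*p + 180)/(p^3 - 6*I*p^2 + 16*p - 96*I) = (p^2 - p*(5 + 6*I) + 30*I)/(p^2 + 16)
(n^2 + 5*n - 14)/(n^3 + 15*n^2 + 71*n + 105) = (n - 2)/(n^2 + 8*n + 15)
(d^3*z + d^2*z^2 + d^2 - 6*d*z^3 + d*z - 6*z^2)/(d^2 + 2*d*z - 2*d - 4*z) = (d^3*z + d^2*z^2 + d^2 - 6*d*z^3 + d*z - 6*z^2)/(d^2 + 2*d*z - 2*d - 4*z)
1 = 1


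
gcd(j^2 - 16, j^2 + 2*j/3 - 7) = 1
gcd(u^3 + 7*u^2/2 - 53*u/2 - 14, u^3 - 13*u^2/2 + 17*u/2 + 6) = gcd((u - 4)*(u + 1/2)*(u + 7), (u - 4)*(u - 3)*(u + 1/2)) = u^2 - 7*u/2 - 2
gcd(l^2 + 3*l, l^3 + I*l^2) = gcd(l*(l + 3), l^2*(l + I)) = l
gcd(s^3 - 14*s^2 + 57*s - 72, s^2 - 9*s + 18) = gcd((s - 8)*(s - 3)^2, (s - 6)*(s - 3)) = s - 3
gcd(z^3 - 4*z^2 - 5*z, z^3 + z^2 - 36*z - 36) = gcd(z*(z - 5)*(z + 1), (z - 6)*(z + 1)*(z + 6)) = z + 1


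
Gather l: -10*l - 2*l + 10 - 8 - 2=-12*l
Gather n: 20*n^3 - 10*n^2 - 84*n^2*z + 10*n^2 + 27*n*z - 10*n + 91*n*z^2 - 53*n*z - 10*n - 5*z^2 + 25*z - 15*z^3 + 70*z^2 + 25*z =20*n^3 - 84*n^2*z + n*(91*z^2 - 26*z - 20) - 15*z^3 + 65*z^2 + 50*z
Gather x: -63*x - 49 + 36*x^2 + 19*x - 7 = 36*x^2 - 44*x - 56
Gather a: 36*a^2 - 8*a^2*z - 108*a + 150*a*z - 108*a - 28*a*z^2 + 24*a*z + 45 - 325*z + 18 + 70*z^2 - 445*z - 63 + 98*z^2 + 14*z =a^2*(36 - 8*z) + a*(-28*z^2 + 174*z - 216) + 168*z^2 - 756*z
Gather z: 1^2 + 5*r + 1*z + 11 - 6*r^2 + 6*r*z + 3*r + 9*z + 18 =-6*r^2 + 8*r + z*(6*r + 10) + 30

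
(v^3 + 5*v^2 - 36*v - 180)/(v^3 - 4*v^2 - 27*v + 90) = (v + 6)/(v - 3)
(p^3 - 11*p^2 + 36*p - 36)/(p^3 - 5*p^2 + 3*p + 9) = (p^2 - 8*p + 12)/(p^2 - 2*p - 3)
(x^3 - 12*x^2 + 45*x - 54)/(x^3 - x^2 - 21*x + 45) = (x - 6)/(x + 5)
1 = 1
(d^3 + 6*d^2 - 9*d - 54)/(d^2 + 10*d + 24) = (d^2 - 9)/(d + 4)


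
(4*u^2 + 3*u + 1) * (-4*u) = -16*u^3 - 12*u^2 - 4*u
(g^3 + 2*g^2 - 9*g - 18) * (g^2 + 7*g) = g^5 + 9*g^4 + 5*g^3 - 81*g^2 - 126*g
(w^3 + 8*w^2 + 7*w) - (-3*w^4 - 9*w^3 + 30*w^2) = 3*w^4 + 10*w^3 - 22*w^2 + 7*w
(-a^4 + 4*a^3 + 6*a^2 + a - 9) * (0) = 0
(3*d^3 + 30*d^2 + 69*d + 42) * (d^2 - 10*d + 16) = 3*d^5 - 183*d^3 - 168*d^2 + 684*d + 672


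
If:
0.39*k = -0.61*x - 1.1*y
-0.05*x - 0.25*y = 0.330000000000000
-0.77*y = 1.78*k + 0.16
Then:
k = 0.74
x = 2.98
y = -1.92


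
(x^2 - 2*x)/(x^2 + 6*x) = (x - 2)/(x + 6)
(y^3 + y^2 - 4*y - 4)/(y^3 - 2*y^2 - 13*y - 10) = (y - 2)/(y - 5)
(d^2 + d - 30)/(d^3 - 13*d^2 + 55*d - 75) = (d + 6)/(d^2 - 8*d + 15)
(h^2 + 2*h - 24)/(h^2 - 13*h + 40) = (h^2 + 2*h - 24)/(h^2 - 13*h + 40)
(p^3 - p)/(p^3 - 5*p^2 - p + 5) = p/(p - 5)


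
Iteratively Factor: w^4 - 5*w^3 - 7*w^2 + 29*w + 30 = (w - 5)*(w^3 - 7*w - 6) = (w - 5)*(w + 1)*(w^2 - w - 6) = (w - 5)*(w - 3)*(w + 1)*(w + 2)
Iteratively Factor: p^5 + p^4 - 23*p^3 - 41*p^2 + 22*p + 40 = (p - 5)*(p^4 + 6*p^3 + 7*p^2 - 6*p - 8) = (p - 5)*(p + 1)*(p^3 + 5*p^2 + 2*p - 8) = (p - 5)*(p + 1)*(p + 2)*(p^2 + 3*p - 4) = (p - 5)*(p + 1)*(p + 2)*(p + 4)*(p - 1)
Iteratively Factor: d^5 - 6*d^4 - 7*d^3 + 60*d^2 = (d - 4)*(d^4 - 2*d^3 - 15*d^2) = (d - 5)*(d - 4)*(d^3 + 3*d^2) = (d - 5)*(d - 4)*(d + 3)*(d^2) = d*(d - 5)*(d - 4)*(d + 3)*(d)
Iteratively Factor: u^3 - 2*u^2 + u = (u)*(u^2 - 2*u + 1) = u*(u - 1)*(u - 1)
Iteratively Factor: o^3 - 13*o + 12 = (o + 4)*(o^2 - 4*o + 3) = (o - 1)*(o + 4)*(o - 3)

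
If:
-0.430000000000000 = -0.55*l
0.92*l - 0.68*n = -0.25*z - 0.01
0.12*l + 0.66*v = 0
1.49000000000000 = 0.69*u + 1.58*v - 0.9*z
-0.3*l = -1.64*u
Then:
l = 0.78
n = 0.41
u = 0.14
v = -0.14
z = -1.80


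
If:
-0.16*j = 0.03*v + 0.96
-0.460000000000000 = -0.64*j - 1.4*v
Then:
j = -6.63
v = 3.36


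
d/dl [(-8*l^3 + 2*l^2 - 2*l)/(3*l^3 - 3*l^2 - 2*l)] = 2*(9*l^2 + 22*l - 5)/(9*l^4 - 18*l^3 - 3*l^2 + 12*l + 4)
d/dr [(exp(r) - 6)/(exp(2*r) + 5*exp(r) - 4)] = (-(exp(r) - 6)*(2*exp(r) + 5) + exp(2*r) + 5*exp(r) - 4)*exp(r)/(exp(2*r) + 5*exp(r) - 4)^2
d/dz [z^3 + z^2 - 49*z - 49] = 3*z^2 + 2*z - 49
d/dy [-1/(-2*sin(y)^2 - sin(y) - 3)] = -(4*sin(y) + 1)*cos(y)/(sin(y) - cos(2*y) + 4)^2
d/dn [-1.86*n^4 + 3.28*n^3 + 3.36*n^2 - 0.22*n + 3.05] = -7.44*n^3 + 9.84*n^2 + 6.72*n - 0.22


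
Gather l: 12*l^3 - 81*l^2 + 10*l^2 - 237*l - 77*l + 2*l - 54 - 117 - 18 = 12*l^3 - 71*l^2 - 312*l - 189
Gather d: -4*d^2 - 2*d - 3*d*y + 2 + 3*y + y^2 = -4*d^2 + d*(-3*y - 2) + y^2 + 3*y + 2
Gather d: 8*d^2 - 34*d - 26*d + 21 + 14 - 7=8*d^2 - 60*d + 28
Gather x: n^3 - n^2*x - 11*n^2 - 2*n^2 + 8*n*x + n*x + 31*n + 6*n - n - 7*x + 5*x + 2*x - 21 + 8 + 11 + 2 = n^3 - 13*n^2 + 36*n + x*(-n^2 + 9*n)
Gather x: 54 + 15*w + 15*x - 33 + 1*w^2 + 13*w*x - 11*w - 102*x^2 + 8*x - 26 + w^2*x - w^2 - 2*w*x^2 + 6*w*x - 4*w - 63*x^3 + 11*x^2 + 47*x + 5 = -63*x^3 + x^2*(-2*w - 91) + x*(w^2 + 19*w + 70)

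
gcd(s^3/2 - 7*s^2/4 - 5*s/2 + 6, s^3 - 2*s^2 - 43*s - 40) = 1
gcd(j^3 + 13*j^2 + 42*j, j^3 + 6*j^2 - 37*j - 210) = j + 7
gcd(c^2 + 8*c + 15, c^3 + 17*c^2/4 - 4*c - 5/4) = c + 5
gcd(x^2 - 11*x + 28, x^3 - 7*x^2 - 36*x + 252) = x - 7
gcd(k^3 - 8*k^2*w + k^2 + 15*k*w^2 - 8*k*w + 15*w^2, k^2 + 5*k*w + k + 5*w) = k + 1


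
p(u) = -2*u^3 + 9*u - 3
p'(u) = 9 - 6*u^2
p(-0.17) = -4.52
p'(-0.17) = 8.83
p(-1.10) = -10.24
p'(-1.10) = 1.74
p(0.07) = -2.37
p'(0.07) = 8.97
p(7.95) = -936.37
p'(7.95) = -370.22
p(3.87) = -84.09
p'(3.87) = -80.86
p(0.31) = -0.27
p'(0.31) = 8.42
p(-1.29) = -10.32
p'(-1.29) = -0.98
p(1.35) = 4.23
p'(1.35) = -1.94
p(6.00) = -381.00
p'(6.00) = -207.00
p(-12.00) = 3345.00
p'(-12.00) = -855.00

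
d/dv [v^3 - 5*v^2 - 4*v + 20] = 3*v^2 - 10*v - 4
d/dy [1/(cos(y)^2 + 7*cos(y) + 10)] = (2*cos(y) + 7)*sin(y)/(cos(y)^2 + 7*cos(y) + 10)^2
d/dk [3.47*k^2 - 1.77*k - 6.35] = 6.94*k - 1.77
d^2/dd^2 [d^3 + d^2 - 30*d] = 6*d + 2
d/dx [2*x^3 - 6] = 6*x^2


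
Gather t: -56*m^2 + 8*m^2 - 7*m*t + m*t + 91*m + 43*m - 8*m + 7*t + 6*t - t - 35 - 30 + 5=-48*m^2 + 126*m + t*(12 - 6*m) - 60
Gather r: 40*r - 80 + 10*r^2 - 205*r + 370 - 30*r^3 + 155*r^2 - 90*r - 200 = -30*r^3 + 165*r^2 - 255*r + 90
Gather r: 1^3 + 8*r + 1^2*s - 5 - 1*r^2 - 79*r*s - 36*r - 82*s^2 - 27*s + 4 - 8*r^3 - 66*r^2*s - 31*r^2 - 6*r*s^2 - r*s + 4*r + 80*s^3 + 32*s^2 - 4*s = -8*r^3 + r^2*(-66*s - 32) + r*(-6*s^2 - 80*s - 24) + 80*s^3 - 50*s^2 - 30*s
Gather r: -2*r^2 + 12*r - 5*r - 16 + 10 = -2*r^2 + 7*r - 6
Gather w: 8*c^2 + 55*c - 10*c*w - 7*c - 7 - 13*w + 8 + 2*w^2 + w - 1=8*c^2 + 48*c + 2*w^2 + w*(-10*c - 12)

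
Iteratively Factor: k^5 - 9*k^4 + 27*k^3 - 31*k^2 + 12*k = (k - 1)*(k^4 - 8*k^3 + 19*k^2 - 12*k) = k*(k - 1)*(k^3 - 8*k^2 + 19*k - 12) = k*(k - 1)^2*(k^2 - 7*k + 12) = k*(k - 4)*(k - 1)^2*(k - 3)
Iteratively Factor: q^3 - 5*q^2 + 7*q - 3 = (q - 3)*(q^2 - 2*q + 1) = (q - 3)*(q - 1)*(q - 1)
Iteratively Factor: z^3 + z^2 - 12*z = (z - 3)*(z^2 + 4*z) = z*(z - 3)*(z + 4)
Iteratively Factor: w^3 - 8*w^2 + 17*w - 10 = (w - 2)*(w^2 - 6*w + 5) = (w - 5)*(w - 2)*(w - 1)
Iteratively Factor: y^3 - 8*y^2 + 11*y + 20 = (y - 4)*(y^2 - 4*y - 5) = (y - 5)*(y - 4)*(y + 1)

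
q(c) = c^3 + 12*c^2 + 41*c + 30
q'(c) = 3*c^2 + 24*c + 41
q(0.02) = 30.82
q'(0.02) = 41.48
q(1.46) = 118.55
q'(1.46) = 82.43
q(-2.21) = -12.79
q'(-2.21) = 2.61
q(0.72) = 66.11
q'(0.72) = 59.84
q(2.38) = 209.03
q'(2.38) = 115.11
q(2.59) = 234.06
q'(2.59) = 123.28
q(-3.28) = -10.67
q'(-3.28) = -5.44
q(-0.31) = 18.41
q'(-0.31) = 33.85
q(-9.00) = -96.00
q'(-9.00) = 68.00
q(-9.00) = -96.00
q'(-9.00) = 68.00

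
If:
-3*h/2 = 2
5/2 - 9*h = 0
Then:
No Solution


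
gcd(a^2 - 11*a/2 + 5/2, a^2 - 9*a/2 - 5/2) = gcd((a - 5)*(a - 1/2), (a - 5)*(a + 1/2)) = a - 5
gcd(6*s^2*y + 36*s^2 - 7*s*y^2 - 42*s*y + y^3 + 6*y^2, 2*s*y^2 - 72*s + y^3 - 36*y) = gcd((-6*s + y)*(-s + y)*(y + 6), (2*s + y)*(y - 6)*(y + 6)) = y + 6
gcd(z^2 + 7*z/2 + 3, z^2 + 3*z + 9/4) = z + 3/2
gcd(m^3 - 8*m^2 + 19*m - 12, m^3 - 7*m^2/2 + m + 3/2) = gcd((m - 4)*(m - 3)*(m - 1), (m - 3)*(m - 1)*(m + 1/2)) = m^2 - 4*m + 3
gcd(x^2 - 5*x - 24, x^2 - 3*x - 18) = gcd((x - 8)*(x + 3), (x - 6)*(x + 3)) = x + 3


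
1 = 1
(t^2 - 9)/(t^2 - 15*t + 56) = (t^2 - 9)/(t^2 - 15*t + 56)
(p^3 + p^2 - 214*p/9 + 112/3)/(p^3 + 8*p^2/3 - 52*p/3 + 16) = (9*p^2 - 45*p + 56)/(3*(3*p^2 - 10*p + 8))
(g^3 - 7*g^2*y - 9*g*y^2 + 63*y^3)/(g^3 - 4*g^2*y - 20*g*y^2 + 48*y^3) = (g^3 - 7*g^2*y - 9*g*y^2 + 63*y^3)/(g^3 - 4*g^2*y - 20*g*y^2 + 48*y^3)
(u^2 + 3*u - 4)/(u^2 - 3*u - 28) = (u - 1)/(u - 7)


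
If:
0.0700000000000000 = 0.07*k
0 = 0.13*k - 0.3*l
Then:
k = 1.00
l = 0.43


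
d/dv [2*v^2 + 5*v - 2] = 4*v + 5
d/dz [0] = 0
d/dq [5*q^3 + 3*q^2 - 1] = 3*q*(5*q + 2)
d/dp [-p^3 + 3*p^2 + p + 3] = -3*p^2 + 6*p + 1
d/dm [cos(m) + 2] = -sin(m)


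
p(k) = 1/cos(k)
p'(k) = sin(k)/cos(k)^2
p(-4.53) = -5.51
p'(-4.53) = 29.89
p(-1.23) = 2.99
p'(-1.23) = -8.44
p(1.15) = 2.45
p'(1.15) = 5.47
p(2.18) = -1.75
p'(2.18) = 2.50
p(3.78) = -1.25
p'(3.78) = -0.92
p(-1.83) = -3.90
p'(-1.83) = -14.71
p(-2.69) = -1.11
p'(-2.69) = -0.54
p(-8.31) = -2.27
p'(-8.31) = -4.63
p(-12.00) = 1.19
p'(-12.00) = 0.75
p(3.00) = -1.01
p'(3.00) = 0.14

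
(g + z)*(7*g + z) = 7*g^2 + 8*g*z + z^2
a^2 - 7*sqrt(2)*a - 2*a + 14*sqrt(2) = (a - 2)*(a - 7*sqrt(2))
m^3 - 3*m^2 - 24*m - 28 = (m - 7)*(m + 2)^2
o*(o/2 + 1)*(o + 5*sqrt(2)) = o^3/2 + o^2 + 5*sqrt(2)*o^2/2 + 5*sqrt(2)*o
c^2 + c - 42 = (c - 6)*(c + 7)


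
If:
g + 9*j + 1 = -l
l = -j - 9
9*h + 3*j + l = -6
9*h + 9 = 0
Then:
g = -40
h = -1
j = 6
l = -15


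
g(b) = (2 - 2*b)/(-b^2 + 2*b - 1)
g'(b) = (2 - 2*b)*(2*b - 2)/(-b^2 + 2*b - 1)^2 - 2/(-b^2 + 2*b - 1)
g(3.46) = 0.81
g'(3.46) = -0.33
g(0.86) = -14.29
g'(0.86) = -102.04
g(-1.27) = -0.88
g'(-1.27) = -0.39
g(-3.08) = -0.49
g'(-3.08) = -0.12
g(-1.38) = -0.84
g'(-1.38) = -0.35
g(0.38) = -3.23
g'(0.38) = -5.20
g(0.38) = -3.23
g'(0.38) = -5.20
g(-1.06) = -0.97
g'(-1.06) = -0.47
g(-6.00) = -0.29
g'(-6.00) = -0.04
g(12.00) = 0.18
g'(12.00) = -0.02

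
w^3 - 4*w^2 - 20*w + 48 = (w - 6)*(w - 2)*(w + 4)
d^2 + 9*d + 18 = (d + 3)*(d + 6)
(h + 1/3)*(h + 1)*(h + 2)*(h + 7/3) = h^4 + 17*h^3/3 + 97*h^2/9 + 23*h/3 + 14/9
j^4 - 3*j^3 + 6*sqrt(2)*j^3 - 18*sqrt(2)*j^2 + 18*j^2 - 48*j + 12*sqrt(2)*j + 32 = (j - 2)*(j - 1)*(j + 2*sqrt(2))*(j + 4*sqrt(2))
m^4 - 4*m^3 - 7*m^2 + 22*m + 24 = (m - 4)*(m - 3)*(m + 1)*(m + 2)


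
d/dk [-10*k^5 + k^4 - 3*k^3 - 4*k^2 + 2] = k*(-50*k^3 + 4*k^2 - 9*k - 8)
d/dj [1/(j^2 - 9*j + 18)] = (9 - 2*j)/(j^2 - 9*j + 18)^2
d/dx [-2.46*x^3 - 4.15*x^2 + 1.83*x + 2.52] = -7.38*x^2 - 8.3*x + 1.83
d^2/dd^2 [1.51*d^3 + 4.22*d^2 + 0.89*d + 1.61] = 9.06*d + 8.44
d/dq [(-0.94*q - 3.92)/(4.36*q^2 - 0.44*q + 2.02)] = (4.0984*q^2 + 34.1824*q - 3.6236)/(19.0096*q^4 - 3.8368*q^3 + 17.808*q^2 - 1.7776*q + 4.0804)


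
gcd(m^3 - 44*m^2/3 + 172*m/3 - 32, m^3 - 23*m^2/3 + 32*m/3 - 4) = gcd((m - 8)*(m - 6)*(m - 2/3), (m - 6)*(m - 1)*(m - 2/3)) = m^2 - 20*m/3 + 4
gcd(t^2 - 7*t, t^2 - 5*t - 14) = t - 7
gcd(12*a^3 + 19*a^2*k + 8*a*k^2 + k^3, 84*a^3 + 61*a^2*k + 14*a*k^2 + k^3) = 12*a^2 + 7*a*k + k^2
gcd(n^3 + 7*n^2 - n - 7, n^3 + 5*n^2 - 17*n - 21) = n^2 + 8*n + 7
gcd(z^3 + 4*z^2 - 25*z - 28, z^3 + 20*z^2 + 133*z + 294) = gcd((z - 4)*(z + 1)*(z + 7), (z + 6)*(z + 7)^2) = z + 7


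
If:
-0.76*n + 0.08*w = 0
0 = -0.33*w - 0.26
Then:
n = -0.08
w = -0.79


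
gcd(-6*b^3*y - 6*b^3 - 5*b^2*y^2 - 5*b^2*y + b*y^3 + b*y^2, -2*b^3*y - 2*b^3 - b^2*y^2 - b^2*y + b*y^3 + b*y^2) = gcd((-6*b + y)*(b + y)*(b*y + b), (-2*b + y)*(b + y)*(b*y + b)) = b^2*y + b^2 + b*y^2 + b*y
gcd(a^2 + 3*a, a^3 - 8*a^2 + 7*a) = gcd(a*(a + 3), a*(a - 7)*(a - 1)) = a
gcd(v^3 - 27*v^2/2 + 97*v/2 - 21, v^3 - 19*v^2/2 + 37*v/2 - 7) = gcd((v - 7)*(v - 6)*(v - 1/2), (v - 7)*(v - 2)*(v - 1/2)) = v^2 - 15*v/2 + 7/2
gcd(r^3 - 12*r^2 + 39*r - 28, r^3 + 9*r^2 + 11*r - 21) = r - 1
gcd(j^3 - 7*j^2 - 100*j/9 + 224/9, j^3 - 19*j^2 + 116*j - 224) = j - 8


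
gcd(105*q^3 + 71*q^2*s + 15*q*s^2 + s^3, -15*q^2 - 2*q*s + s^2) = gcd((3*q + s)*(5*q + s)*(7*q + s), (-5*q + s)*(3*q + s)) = 3*q + s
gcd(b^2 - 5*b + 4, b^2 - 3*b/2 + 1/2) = b - 1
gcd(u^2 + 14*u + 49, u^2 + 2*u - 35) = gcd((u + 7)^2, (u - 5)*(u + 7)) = u + 7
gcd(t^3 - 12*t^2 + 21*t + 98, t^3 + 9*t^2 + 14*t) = t + 2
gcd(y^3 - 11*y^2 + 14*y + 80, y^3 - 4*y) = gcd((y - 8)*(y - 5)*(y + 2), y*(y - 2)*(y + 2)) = y + 2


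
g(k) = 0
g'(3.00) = 0.00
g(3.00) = 0.00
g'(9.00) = 0.00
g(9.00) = 0.00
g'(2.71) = 0.00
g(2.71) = 0.00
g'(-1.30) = 0.00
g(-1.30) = 0.00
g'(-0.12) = 0.00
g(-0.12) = 0.00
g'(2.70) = 0.00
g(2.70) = 0.00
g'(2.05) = 0.00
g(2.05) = 0.00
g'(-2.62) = 0.00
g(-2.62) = 0.00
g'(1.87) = 0.00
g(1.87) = 0.00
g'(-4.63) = 0.00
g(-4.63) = 0.00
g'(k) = 0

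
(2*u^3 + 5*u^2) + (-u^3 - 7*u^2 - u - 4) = u^3 - 2*u^2 - u - 4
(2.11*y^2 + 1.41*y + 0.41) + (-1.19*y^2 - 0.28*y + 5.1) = 0.92*y^2 + 1.13*y + 5.51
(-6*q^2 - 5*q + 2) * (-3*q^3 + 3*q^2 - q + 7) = 18*q^5 - 3*q^4 - 15*q^3 - 31*q^2 - 37*q + 14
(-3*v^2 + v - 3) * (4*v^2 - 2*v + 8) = -12*v^4 + 10*v^3 - 38*v^2 + 14*v - 24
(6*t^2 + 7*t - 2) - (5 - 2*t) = 6*t^2 + 9*t - 7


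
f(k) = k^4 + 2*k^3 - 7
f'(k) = 4*k^3 + 6*k^2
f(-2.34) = -2.64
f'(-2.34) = -18.40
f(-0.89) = -7.78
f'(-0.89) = 1.93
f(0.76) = -5.79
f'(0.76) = 5.22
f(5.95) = 1667.63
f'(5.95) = 1054.99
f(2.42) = 55.64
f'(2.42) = 91.83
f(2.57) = 70.57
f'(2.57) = 107.53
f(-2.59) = 3.25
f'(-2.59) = -29.25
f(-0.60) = -7.30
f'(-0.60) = 1.30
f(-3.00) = 20.00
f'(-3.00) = -54.00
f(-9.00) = 5096.00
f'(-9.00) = -2430.00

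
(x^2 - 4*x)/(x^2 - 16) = x/(x + 4)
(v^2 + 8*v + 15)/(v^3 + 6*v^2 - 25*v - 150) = (v + 3)/(v^2 + v - 30)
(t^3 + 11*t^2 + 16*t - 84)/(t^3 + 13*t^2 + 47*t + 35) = (t^2 + 4*t - 12)/(t^2 + 6*t + 5)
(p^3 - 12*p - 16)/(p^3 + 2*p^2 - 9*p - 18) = (p^2 - 2*p - 8)/(p^2 - 9)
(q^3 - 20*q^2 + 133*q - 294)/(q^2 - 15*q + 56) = (q^2 - 13*q + 42)/(q - 8)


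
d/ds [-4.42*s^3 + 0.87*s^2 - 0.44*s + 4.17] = -13.26*s^2 + 1.74*s - 0.44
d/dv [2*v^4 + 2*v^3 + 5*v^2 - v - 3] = 8*v^3 + 6*v^2 + 10*v - 1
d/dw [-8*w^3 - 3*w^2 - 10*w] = -24*w^2 - 6*w - 10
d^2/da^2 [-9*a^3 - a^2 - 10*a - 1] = -54*a - 2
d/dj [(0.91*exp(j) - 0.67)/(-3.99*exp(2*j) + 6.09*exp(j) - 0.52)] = (3.6309*exp(2*j) - 5.3466*exp(j) + 3.6071)*exp(j)/(15.9201*exp(4*j) - 48.5982*exp(3*j) + 41.2377*exp(2*j) - 6.3336*exp(j) + 0.2704)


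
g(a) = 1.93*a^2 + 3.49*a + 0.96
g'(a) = 3.86*a + 3.49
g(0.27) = 2.04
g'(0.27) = 4.53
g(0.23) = 1.86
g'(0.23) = 4.38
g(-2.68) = 5.47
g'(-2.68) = -6.85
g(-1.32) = -0.28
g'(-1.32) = -1.61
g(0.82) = 5.12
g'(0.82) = 6.66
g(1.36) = 9.28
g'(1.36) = 8.74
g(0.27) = 2.04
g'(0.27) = 4.53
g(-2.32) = 3.25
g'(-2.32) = -5.47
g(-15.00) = 382.86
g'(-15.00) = -54.41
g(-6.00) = 49.50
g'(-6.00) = -19.67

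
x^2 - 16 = (x - 4)*(x + 4)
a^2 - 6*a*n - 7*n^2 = (a - 7*n)*(a + n)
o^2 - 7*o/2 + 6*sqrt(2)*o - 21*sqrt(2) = (o - 7/2)*(o + 6*sqrt(2))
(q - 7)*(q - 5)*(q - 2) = q^3 - 14*q^2 + 59*q - 70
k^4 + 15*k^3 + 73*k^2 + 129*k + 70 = (k + 1)*(k + 2)*(k + 5)*(k + 7)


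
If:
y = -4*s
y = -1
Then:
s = 1/4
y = -1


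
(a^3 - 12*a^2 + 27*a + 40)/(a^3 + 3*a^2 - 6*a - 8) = (a^2 - 13*a + 40)/(a^2 + 2*a - 8)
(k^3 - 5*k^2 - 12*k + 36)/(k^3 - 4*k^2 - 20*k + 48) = (k + 3)/(k + 4)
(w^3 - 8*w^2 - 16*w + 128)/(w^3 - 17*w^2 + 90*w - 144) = (w^2 - 16)/(w^2 - 9*w + 18)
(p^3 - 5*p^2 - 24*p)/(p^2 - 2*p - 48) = p*(p + 3)/(p + 6)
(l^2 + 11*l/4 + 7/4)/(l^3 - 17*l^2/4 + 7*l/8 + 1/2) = 2*(4*l^2 + 11*l + 7)/(8*l^3 - 34*l^2 + 7*l + 4)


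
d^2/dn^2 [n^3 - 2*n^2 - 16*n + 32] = 6*n - 4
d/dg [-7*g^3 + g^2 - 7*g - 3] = -21*g^2 + 2*g - 7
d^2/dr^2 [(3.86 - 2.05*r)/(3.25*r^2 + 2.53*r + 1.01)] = (-(2.05*r - 3.86)*(6.5*r + 2.53)*(13.0*r + 5.06) + (39.975*r - 14.717)*(3.25*r^2 + 2.53*r + 1.01))/(3.25*r^2 + 2.53*r + 1.01)^3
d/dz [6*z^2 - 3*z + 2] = 12*z - 3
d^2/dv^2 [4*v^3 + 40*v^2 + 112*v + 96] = 24*v + 80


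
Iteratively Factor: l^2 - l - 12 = (l + 3)*(l - 4)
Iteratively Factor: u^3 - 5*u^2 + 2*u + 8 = (u - 2)*(u^2 - 3*u - 4) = (u - 2)*(u + 1)*(u - 4)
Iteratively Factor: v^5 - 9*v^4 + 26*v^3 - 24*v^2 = (v)*(v^4 - 9*v^3 + 26*v^2 - 24*v) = v*(v - 2)*(v^3 - 7*v^2 + 12*v) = v^2*(v - 2)*(v^2 - 7*v + 12) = v^2*(v - 4)*(v - 2)*(v - 3)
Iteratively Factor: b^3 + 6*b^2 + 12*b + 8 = (b + 2)*(b^2 + 4*b + 4) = (b + 2)^2*(b + 2)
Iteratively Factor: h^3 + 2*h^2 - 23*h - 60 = (h + 3)*(h^2 - h - 20) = (h + 3)*(h + 4)*(h - 5)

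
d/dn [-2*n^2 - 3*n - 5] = -4*n - 3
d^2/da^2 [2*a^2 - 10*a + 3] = 4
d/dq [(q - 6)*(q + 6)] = 2*q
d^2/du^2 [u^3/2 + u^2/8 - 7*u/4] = 3*u + 1/4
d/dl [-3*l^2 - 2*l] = -6*l - 2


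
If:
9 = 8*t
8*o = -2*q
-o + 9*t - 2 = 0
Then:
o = 65/8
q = -65/2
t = 9/8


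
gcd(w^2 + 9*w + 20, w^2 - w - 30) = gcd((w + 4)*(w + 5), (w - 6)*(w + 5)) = w + 5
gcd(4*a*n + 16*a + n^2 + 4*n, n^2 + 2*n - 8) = n + 4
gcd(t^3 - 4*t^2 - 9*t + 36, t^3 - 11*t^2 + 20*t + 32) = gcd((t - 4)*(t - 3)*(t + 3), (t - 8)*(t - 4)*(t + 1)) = t - 4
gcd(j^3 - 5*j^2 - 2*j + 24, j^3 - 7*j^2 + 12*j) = j^2 - 7*j + 12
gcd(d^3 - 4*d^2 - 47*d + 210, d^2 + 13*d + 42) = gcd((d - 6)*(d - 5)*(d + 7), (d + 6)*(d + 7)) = d + 7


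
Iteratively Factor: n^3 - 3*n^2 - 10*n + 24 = (n + 3)*(n^2 - 6*n + 8) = (n - 2)*(n + 3)*(n - 4)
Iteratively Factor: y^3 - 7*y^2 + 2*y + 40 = (y + 2)*(y^2 - 9*y + 20) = (y - 4)*(y + 2)*(y - 5)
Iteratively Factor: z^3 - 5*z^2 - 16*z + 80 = (z - 5)*(z^2 - 16) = (z - 5)*(z - 4)*(z + 4)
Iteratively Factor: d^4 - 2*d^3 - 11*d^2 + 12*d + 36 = (d + 2)*(d^3 - 4*d^2 - 3*d + 18) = (d + 2)^2*(d^2 - 6*d + 9) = (d - 3)*(d + 2)^2*(d - 3)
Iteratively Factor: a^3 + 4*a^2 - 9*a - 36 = (a - 3)*(a^2 + 7*a + 12) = (a - 3)*(a + 4)*(a + 3)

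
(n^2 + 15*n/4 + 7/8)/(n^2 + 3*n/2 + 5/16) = 2*(2*n + 7)/(4*n + 5)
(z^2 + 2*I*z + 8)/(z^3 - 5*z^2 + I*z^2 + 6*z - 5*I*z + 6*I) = (z^2 + 2*I*z + 8)/(z^3 + z^2*(-5 + I) + z*(6 - 5*I) + 6*I)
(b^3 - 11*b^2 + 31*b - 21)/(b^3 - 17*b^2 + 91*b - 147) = (b - 1)/(b - 7)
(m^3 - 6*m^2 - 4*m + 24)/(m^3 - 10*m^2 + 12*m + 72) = (m - 2)/(m - 6)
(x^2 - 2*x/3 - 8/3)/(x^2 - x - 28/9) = 3*(x - 2)/(3*x - 7)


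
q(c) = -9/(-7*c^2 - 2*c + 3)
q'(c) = -9*(14*c + 2)/(-7*c^2 - 2*c + 3)^2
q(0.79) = 3.05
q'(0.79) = -13.52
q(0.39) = -7.79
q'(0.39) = -50.30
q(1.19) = 0.97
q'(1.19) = -1.94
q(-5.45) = 0.05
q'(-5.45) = 0.02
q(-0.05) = -2.92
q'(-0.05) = -1.23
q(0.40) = -8.33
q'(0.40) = -58.64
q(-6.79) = 0.03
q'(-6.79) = 0.01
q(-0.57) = -4.82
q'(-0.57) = 15.46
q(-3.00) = 0.17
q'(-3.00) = 0.12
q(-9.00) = 0.02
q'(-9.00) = 0.00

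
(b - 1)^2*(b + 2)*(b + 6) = b^4 + 6*b^3 - 3*b^2 - 16*b + 12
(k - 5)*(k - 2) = k^2 - 7*k + 10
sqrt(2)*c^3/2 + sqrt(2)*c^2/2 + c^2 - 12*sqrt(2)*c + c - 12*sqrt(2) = (c - 3*sqrt(2))*(c + 4*sqrt(2))*(sqrt(2)*c/2 + sqrt(2)/2)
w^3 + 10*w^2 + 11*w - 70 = (w - 2)*(w + 5)*(w + 7)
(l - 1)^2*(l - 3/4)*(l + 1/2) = l^4 - 9*l^3/4 + 9*l^2/8 + l/2 - 3/8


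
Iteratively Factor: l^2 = (l)*(l)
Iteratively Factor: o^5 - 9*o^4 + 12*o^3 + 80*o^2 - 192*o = (o - 4)*(o^4 - 5*o^3 - 8*o^2 + 48*o) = (o - 4)^2*(o^3 - o^2 - 12*o) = (o - 4)^3*(o^2 + 3*o) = o*(o - 4)^3*(o + 3)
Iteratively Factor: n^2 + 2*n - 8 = (n + 4)*(n - 2)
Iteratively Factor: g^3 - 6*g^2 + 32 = (g - 4)*(g^2 - 2*g - 8) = (g - 4)*(g + 2)*(g - 4)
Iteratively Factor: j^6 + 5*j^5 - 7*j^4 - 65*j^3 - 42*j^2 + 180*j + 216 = (j + 3)*(j^5 + 2*j^4 - 13*j^3 - 26*j^2 + 36*j + 72) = (j + 3)^2*(j^4 - j^3 - 10*j^2 + 4*j + 24) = (j + 2)*(j + 3)^2*(j^3 - 3*j^2 - 4*j + 12) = (j - 3)*(j + 2)*(j + 3)^2*(j^2 - 4) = (j - 3)*(j + 2)^2*(j + 3)^2*(j - 2)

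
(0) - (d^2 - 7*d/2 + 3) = -d^2 + 7*d/2 - 3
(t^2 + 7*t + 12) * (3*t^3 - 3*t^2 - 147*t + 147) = 3*t^5 + 18*t^4 - 132*t^3 - 918*t^2 - 735*t + 1764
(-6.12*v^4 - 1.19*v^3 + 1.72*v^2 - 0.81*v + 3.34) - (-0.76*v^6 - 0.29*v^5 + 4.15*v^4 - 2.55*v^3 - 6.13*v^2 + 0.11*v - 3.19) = 0.76*v^6 + 0.29*v^5 - 10.27*v^4 + 1.36*v^3 + 7.85*v^2 - 0.92*v + 6.53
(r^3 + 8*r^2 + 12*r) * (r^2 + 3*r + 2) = r^5 + 11*r^4 + 38*r^3 + 52*r^2 + 24*r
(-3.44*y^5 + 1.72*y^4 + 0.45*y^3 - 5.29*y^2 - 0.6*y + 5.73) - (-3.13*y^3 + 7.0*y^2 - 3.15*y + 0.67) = -3.44*y^5 + 1.72*y^4 + 3.58*y^3 - 12.29*y^2 + 2.55*y + 5.06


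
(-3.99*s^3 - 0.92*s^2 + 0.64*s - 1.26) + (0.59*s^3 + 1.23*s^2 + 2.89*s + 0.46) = -3.4*s^3 + 0.31*s^2 + 3.53*s - 0.8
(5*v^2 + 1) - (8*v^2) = 1 - 3*v^2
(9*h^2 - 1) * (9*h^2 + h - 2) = 81*h^4 + 9*h^3 - 27*h^2 - h + 2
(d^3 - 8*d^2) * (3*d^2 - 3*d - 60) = 3*d^5 - 27*d^4 - 36*d^3 + 480*d^2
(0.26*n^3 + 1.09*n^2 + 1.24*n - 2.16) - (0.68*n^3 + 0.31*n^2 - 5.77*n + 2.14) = -0.42*n^3 + 0.78*n^2 + 7.01*n - 4.3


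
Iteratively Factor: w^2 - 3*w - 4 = (w + 1)*(w - 4)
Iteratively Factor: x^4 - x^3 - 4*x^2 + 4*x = (x + 2)*(x^3 - 3*x^2 + 2*x) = (x - 1)*(x + 2)*(x^2 - 2*x) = (x - 2)*(x - 1)*(x + 2)*(x)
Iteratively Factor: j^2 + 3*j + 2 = (j + 2)*(j + 1)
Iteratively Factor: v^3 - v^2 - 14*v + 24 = (v + 4)*(v^2 - 5*v + 6) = (v - 3)*(v + 4)*(v - 2)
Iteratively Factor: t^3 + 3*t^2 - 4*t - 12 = (t - 2)*(t^2 + 5*t + 6) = (t - 2)*(t + 2)*(t + 3)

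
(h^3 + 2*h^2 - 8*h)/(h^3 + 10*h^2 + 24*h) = (h - 2)/(h + 6)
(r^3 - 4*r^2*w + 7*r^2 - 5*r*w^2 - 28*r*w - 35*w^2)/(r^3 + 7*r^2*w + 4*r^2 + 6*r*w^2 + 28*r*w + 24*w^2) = (r^2 - 5*r*w + 7*r - 35*w)/(r^2 + 6*r*w + 4*r + 24*w)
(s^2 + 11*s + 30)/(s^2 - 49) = (s^2 + 11*s + 30)/(s^2 - 49)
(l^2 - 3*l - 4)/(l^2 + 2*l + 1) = (l - 4)/(l + 1)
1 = 1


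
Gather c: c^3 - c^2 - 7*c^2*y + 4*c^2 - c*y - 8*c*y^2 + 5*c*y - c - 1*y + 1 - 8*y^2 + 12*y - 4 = c^3 + c^2*(3 - 7*y) + c*(-8*y^2 + 4*y - 1) - 8*y^2 + 11*y - 3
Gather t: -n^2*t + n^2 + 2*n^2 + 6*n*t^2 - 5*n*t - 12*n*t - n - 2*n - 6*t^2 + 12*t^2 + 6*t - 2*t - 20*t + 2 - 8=3*n^2 - 3*n + t^2*(6*n + 6) + t*(-n^2 - 17*n - 16) - 6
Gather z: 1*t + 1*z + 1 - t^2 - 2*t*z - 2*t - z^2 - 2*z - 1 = -t^2 - t - z^2 + z*(-2*t - 1)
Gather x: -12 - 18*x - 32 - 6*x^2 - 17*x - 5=-6*x^2 - 35*x - 49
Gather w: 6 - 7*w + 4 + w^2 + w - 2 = w^2 - 6*w + 8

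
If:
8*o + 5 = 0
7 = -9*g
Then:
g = -7/9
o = -5/8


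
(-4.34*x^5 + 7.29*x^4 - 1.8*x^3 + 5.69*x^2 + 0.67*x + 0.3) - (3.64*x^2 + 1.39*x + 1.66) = -4.34*x^5 + 7.29*x^4 - 1.8*x^3 + 2.05*x^2 - 0.72*x - 1.36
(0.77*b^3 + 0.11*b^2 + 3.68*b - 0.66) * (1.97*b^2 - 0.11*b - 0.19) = 1.5169*b^5 + 0.132*b^4 + 7.0912*b^3 - 1.7259*b^2 - 0.6266*b + 0.1254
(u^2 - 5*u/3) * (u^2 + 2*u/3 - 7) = u^4 - u^3 - 73*u^2/9 + 35*u/3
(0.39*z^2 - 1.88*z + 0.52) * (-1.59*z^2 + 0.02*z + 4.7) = -0.6201*z^4 + 2.997*z^3 + 0.9686*z^2 - 8.8256*z + 2.444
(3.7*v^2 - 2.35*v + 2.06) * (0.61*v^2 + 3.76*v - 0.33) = 2.257*v^4 + 12.4785*v^3 - 8.8004*v^2 + 8.5211*v - 0.6798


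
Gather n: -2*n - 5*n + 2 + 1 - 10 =-7*n - 7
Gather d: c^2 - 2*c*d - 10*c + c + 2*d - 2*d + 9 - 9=c^2 - 2*c*d - 9*c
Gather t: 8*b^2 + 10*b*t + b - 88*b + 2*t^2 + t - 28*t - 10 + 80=8*b^2 - 87*b + 2*t^2 + t*(10*b - 27) + 70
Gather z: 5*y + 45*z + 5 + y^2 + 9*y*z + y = y^2 + 6*y + z*(9*y + 45) + 5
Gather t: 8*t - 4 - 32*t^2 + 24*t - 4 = -32*t^2 + 32*t - 8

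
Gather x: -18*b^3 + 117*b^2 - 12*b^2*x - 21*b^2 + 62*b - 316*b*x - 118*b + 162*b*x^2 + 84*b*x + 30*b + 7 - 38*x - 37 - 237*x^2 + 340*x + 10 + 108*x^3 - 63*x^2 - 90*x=-18*b^3 + 96*b^2 - 26*b + 108*x^3 + x^2*(162*b - 300) + x*(-12*b^2 - 232*b + 212) - 20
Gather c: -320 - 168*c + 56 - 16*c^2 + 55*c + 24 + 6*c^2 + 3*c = -10*c^2 - 110*c - 240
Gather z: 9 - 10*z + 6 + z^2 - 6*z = z^2 - 16*z + 15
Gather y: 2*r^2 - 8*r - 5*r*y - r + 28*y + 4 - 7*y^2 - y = 2*r^2 - 9*r - 7*y^2 + y*(27 - 5*r) + 4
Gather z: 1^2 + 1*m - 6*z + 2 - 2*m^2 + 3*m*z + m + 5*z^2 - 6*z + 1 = -2*m^2 + 2*m + 5*z^2 + z*(3*m - 12) + 4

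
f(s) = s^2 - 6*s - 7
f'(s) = 2*s - 6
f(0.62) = -10.34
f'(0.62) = -4.76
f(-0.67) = -2.53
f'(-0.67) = -7.34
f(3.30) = -15.91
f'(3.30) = 0.60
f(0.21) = -8.22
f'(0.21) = -5.58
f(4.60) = -13.44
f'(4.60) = 3.20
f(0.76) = -10.98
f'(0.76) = -4.48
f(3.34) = -15.88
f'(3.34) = 0.68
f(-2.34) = 12.52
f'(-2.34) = -10.68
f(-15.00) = 308.00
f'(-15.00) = -36.00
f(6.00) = -7.00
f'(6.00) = 6.00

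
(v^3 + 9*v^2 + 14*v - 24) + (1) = v^3 + 9*v^2 + 14*v - 23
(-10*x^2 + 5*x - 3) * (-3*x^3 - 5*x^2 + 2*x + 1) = 30*x^5 + 35*x^4 - 36*x^3 + 15*x^2 - x - 3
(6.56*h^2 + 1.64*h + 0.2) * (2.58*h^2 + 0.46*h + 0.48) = 16.9248*h^4 + 7.2488*h^3 + 4.4192*h^2 + 0.8792*h + 0.096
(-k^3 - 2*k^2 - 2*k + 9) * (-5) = 5*k^3 + 10*k^2 + 10*k - 45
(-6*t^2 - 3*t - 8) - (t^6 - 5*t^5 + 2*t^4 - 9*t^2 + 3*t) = -t^6 + 5*t^5 - 2*t^4 + 3*t^2 - 6*t - 8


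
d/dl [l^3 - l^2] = l*(3*l - 2)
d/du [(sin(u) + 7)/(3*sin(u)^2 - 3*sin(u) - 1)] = (-3*sin(u)^2 - 42*sin(u) + 20)*cos(u)/(3*sin(u)^2 - 3*sin(u) - 1)^2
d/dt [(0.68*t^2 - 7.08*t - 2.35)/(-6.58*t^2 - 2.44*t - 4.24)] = (-48.2456*t^2 - 36.6924*t + 24.2852)/(43.2964*t^4 + 32.1104*t^3 + 61.752*t^2 + 20.6912*t + 17.9776)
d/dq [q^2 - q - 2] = 2*q - 1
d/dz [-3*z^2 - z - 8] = -6*z - 1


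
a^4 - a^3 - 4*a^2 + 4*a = a*(a - 2)*(a - 1)*(a + 2)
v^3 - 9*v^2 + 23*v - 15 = (v - 5)*(v - 3)*(v - 1)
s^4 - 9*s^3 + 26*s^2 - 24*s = s*(s - 4)*(s - 3)*(s - 2)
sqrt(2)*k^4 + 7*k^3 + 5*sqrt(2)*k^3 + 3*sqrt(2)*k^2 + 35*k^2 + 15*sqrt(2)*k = k*(k + 5)*(k + 3*sqrt(2))*(sqrt(2)*k + 1)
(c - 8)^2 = c^2 - 16*c + 64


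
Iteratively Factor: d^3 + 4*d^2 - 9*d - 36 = (d - 3)*(d^2 + 7*d + 12) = (d - 3)*(d + 4)*(d + 3)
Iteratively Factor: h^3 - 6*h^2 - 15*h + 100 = (h - 5)*(h^2 - h - 20) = (h - 5)*(h + 4)*(h - 5)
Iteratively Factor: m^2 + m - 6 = (m - 2)*(m + 3)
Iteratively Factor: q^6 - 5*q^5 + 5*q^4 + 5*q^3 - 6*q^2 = (q - 2)*(q^5 - 3*q^4 - q^3 + 3*q^2) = (q - 2)*(q + 1)*(q^4 - 4*q^3 + 3*q^2) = q*(q - 2)*(q + 1)*(q^3 - 4*q^2 + 3*q) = q^2*(q - 2)*(q + 1)*(q^2 - 4*q + 3) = q^2*(q - 2)*(q - 1)*(q + 1)*(q - 3)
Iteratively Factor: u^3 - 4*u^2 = (u - 4)*(u^2) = u*(u - 4)*(u)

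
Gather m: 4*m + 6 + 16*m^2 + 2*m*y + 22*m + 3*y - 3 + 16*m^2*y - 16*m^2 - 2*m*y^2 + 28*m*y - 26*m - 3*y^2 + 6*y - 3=16*m^2*y + m*(-2*y^2 + 30*y) - 3*y^2 + 9*y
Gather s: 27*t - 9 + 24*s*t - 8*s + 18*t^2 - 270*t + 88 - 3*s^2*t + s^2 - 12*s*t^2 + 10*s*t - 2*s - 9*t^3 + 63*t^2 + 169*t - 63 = s^2*(1 - 3*t) + s*(-12*t^2 + 34*t - 10) - 9*t^3 + 81*t^2 - 74*t + 16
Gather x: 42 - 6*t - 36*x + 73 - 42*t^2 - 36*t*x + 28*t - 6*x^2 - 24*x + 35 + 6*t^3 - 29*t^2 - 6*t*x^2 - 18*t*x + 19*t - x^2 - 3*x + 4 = 6*t^3 - 71*t^2 + 41*t + x^2*(-6*t - 7) + x*(-54*t - 63) + 154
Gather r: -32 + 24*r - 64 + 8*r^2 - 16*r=8*r^2 + 8*r - 96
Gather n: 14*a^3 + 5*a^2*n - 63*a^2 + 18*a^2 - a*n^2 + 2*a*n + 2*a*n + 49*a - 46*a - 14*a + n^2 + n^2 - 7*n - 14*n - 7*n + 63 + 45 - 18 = 14*a^3 - 45*a^2 - 11*a + n^2*(2 - a) + n*(5*a^2 + 4*a - 28) + 90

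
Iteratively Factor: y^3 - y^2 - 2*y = (y - 2)*(y^2 + y) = y*(y - 2)*(y + 1)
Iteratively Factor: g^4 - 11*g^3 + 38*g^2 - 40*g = (g - 5)*(g^3 - 6*g^2 + 8*g) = g*(g - 5)*(g^2 - 6*g + 8) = g*(g - 5)*(g - 2)*(g - 4)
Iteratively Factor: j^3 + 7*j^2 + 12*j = (j)*(j^2 + 7*j + 12) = j*(j + 3)*(j + 4)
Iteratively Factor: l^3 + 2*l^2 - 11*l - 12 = (l + 1)*(l^2 + l - 12) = (l - 3)*(l + 1)*(l + 4)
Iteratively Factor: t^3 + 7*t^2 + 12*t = (t + 4)*(t^2 + 3*t) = t*(t + 4)*(t + 3)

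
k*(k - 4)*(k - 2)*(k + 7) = k^4 + k^3 - 34*k^2 + 56*k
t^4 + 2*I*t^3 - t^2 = t^2*(t + I)^2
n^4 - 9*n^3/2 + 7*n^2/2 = n^2*(n - 7/2)*(n - 1)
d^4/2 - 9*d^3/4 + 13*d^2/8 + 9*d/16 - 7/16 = (d/2 + 1/4)*(d - 7/2)*(d - 1)*(d - 1/2)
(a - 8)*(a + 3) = a^2 - 5*a - 24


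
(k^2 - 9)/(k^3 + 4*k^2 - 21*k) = (k + 3)/(k*(k + 7))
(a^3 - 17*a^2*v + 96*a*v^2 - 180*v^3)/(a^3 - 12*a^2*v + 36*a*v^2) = (a - 5*v)/a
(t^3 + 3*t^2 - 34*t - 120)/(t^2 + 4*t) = t - 1 - 30/t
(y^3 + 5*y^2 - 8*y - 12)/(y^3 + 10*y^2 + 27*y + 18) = (y - 2)/(y + 3)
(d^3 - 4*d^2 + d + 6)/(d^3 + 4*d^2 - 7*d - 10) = (d - 3)/(d + 5)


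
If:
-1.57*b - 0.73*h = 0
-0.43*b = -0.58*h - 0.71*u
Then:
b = 0.423274806043283*u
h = -0.910330747243773*u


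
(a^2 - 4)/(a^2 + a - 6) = (a + 2)/(a + 3)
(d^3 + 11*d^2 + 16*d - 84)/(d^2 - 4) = (d^2 + 13*d + 42)/(d + 2)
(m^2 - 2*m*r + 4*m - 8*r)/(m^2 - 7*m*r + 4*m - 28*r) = (-m + 2*r)/(-m + 7*r)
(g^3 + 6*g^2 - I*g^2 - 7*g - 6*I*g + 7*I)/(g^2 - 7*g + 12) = (g^3 + g^2*(6 - I) - g*(7 + 6*I) + 7*I)/(g^2 - 7*g + 12)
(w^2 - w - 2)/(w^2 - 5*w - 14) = (-w^2 + w + 2)/(-w^2 + 5*w + 14)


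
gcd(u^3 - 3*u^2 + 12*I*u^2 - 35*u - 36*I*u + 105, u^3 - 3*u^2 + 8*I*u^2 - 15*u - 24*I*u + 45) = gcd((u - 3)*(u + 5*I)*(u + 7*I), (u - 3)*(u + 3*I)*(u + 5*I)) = u^2 + u*(-3 + 5*I) - 15*I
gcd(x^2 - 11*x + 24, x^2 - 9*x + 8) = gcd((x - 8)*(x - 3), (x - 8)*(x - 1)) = x - 8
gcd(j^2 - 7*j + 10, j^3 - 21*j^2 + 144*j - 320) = j - 5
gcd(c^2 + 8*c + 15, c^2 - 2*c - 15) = c + 3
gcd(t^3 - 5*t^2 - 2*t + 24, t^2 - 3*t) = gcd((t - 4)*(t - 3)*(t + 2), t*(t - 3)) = t - 3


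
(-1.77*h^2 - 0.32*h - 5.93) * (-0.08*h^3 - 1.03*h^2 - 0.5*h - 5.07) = 0.1416*h^5 + 1.8487*h^4 + 1.689*h^3 + 15.2418*h^2 + 4.5874*h + 30.0651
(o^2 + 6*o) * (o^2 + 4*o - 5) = o^4 + 10*o^3 + 19*o^2 - 30*o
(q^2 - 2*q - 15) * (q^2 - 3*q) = q^4 - 5*q^3 - 9*q^2 + 45*q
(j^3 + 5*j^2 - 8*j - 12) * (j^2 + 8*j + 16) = j^5 + 13*j^4 + 48*j^3 + 4*j^2 - 224*j - 192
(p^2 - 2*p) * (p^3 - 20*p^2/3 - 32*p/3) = p^5 - 26*p^4/3 + 8*p^3/3 + 64*p^2/3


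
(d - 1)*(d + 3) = d^2 + 2*d - 3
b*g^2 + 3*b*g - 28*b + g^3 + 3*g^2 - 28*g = (b + g)*(g - 4)*(g + 7)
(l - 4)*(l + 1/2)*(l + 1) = l^3 - 5*l^2/2 - 11*l/2 - 2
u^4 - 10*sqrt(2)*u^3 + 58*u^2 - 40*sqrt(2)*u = u*(u - 5*sqrt(2))*(u - 4*sqrt(2))*(u - sqrt(2))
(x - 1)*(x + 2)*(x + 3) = x^3 + 4*x^2 + x - 6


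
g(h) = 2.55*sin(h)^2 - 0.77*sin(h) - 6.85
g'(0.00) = -0.77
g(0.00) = -6.85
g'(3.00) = 0.05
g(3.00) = -6.91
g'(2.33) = -2.02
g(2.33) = -6.07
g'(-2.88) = 2.02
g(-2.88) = -6.48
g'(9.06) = -0.98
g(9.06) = -6.80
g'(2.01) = -1.64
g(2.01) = -5.46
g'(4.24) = 2.42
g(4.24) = -4.14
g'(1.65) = -0.34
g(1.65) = -5.08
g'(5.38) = -2.96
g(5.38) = -4.67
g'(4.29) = 2.22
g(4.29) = -4.03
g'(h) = 5.1*sin(h)*cos(h) - 0.77*cos(h)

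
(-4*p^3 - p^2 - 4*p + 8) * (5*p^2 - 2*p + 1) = -20*p^5 + 3*p^4 - 22*p^3 + 47*p^2 - 20*p + 8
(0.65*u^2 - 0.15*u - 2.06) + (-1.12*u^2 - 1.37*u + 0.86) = -0.47*u^2 - 1.52*u - 1.2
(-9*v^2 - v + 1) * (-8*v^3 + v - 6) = 72*v^5 + 8*v^4 - 17*v^3 + 53*v^2 + 7*v - 6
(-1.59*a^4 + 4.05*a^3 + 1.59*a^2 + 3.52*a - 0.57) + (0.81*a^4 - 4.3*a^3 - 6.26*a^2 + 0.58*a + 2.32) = -0.78*a^4 - 0.25*a^3 - 4.67*a^2 + 4.1*a + 1.75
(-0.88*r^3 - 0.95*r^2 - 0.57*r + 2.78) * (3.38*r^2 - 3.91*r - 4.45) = -2.9744*r^5 + 0.2298*r^4 + 5.7039*r^3 + 15.8526*r^2 - 8.3333*r - 12.371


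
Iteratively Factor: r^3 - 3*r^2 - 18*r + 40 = (r - 5)*(r^2 + 2*r - 8) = (r - 5)*(r + 4)*(r - 2)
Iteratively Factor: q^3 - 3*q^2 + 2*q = (q - 1)*(q^2 - 2*q) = (q - 2)*(q - 1)*(q)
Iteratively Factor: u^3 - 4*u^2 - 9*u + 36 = (u + 3)*(u^2 - 7*u + 12) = (u - 3)*(u + 3)*(u - 4)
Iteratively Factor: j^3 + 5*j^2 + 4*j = (j + 1)*(j^2 + 4*j) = j*(j + 1)*(j + 4)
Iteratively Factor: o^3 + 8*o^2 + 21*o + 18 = (o + 3)*(o^2 + 5*o + 6) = (o + 2)*(o + 3)*(o + 3)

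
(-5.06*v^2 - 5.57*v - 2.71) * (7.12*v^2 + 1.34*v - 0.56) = -36.0272*v^4 - 46.4388*v^3 - 23.9254*v^2 - 0.5122*v + 1.5176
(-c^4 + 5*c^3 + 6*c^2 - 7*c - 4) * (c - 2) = -c^5 + 7*c^4 - 4*c^3 - 19*c^2 + 10*c + 8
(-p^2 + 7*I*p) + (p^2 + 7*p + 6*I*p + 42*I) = 7*p + 13*I*p + 42*I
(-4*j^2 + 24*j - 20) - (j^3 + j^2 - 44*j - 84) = -j^3 - 5*j^2 + 68*j + 64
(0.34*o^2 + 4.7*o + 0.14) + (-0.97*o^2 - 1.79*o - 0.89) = -0.63*o^2 + 2.91*o - 0.75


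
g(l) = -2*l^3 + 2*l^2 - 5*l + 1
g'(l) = -6*l^2 + 4*l - 5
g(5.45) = -290.60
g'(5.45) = -161.42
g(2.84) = -42.88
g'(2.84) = -42.03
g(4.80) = -198.10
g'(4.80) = -124.04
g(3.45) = -74.57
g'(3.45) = -62.62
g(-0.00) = 1.00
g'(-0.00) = -5.00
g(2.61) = -33.98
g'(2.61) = -35.43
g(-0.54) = 4.60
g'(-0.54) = -8.91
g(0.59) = -1.66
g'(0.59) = -4.73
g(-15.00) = 7276.00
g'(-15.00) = -1415.00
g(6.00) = -389.00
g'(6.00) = -197.00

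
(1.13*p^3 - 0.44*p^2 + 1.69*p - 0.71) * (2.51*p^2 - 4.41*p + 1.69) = 2.8363*p^5 - 6.0877*p^4 + 8.092*p^3 - 9.9786*p^2 + 5.9872*p - 1.1999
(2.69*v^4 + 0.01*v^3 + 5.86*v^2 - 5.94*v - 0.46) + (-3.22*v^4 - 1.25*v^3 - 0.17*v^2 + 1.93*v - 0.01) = -0.53*v^4 - 1.24*v^3 + 5.69*v^2 - 4.01*v - 0.47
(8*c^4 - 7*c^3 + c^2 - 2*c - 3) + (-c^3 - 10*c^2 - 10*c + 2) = 8*c^4 - 8*c^3 - 9*c^2 - 12*c - 1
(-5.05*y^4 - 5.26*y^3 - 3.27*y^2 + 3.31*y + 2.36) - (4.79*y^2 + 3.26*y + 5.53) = -5.05*y^4 - 5.26*y^3 - 8.06*y^2 + 0.0500000000000003*y - 3.17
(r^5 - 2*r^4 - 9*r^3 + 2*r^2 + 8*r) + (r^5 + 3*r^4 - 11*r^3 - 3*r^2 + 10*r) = 2*r^5 + r^4 - 20*r^3 - r^2 + 18*r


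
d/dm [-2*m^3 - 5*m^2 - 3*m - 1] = -6*m^2 - 10*m - 3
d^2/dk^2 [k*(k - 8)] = 2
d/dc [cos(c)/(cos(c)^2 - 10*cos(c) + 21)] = (cos(c)^2 - 21)*sin(c)/((cos(c) - 7)^2*(cos(c) - 3)^2)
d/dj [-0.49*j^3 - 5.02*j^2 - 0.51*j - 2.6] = -1.47*j^2 - 10.04*j - 0.51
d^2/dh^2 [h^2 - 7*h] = 2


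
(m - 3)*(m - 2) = m^2 - 5*m + 6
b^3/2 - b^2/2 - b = b*(b/2 + 1/2)*(b - 2)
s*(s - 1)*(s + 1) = s^3 - s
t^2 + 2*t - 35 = (t - 5)*(t + 7)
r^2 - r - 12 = (r - 4)*(r + 3)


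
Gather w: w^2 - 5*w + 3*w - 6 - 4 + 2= w^2 - 2*w - 8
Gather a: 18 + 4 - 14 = 8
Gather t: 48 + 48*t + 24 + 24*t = 72*t + 72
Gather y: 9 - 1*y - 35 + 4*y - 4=3*y - 30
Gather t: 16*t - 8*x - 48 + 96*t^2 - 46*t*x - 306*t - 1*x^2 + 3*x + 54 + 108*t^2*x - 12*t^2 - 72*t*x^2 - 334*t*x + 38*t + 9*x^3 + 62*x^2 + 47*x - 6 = t^2*(108*x + 84) + t*(-72*x^2 - 380*x - 252) + 9*x^3 + 61*x^2 + 42*x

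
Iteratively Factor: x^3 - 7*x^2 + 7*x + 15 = (x - 5)*(x^2 - 2*x - 3) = (x - 5)*(x + 1)*(x - 3)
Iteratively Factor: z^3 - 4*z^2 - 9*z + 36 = (z - 4)*(z^2 - 9) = (z - 4)*(z + 3)*(z - 3)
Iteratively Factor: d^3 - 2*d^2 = (d - 2)*(d^2) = d*(d - 2)*(d)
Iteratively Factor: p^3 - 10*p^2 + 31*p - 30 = (p - 3)*(p^2 - 7*p + 10) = (p - 5)*(p - 3)*(p - 2)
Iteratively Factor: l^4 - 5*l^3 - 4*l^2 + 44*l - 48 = (l - 4)*(l^3 - l^2 - 8*l + 12) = (l - 4)*(l - 2)*(l^2 + l - 6) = (l - 4)*(l - 2)^2*(l + 3)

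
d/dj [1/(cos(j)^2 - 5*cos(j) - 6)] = (2*cos(j) - 5)*sin(j)/(sin(j)^2 + 5*cos(j) + 5)^2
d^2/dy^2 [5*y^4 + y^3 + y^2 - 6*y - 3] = 60*y^2 + 6*y + 2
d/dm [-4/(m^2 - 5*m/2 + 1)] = 8*(4*m - 5)/(2*m^2 - 5*m + 2)^2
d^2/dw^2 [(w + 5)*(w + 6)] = 2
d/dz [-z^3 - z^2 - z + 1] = -3*z^2 - 2*z - 1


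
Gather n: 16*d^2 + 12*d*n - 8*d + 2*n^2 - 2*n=16*d^2 - 8*d + 2*n^2 + n*(12*d - 2)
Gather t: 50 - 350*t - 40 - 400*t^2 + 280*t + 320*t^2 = -80*t^2 - 70*t + 10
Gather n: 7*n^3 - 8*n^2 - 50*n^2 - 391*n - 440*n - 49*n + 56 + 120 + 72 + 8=7*n^3 - 58*n^2 - 880*n + 256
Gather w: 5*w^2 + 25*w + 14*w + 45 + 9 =5*w^2 + 39*w + 54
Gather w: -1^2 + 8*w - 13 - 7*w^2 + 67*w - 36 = -7*w^2 + 75*w - 50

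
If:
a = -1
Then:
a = -1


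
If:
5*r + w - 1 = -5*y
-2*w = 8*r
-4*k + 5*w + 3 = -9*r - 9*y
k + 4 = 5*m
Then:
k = 16*y - 2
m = 16*y/5 + 2/5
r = 1 - 5*y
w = 20*y - 4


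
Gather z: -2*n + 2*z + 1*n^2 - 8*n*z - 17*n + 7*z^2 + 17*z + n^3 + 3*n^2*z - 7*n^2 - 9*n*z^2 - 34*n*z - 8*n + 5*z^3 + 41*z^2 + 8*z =n^3 - 6*n^2 - 27*n + 5*z^3 + z^2*(48 - 9*n) + z*(3*n^2 - 42*n + 27)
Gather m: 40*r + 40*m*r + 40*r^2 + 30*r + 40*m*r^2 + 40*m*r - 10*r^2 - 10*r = m*(40*r^2 + 80*r) + 30*r^2 + 60*r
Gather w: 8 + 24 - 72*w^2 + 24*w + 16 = -72*w^2 + 24*w + 48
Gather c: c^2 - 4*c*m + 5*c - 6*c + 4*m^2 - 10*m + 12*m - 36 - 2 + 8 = c^2 + c*(-4*m - 1) + 4*m^2 + 2*m - 30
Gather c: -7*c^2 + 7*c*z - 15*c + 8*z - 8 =-7*c^2 + c*(7*z - 15) + 8*z - 8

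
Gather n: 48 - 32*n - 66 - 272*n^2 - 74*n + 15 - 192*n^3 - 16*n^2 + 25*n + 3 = -192*n^3 - 288*n^2 - 81*n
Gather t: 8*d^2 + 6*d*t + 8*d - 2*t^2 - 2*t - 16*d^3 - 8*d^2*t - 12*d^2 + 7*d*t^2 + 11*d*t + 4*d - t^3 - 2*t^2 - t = -16*d^3 - 4*d^2 + 12*d - t^3 + t^2*(7*d - 4) + t*(-8*d^2 + 17*d - 3)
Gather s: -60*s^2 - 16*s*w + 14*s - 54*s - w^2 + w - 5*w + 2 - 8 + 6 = -60*s^2 + s*(-16*w - 40) - w^2 - 4*w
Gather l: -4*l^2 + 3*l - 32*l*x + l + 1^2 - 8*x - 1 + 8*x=-4*l^2 + l*(4 - 32*x)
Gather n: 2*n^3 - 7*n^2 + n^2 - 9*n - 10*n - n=2*n^3 - 6*n^2 - 20*n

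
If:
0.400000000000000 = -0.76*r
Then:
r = -0.53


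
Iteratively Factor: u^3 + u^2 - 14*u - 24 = (u - 4)*(u^2 + 5*u + 6) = (u - 4)*(u + 3)*(u + 2)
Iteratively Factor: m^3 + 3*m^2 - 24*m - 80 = (m - 5)*(m^2 + 8*m + 16) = (m - 5)*(m + 4)*(m + 4)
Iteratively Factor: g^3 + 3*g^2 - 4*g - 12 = (g + 3)*(g^2 - 4) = (g + 2)*(g + 3)*(g - 2)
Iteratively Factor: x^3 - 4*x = (x - 2)*(x^2 + 2*x) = x*(x - 2)*(x + 2)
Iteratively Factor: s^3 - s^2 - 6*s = (s)*(s^2 - s - 6) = s*(s - 3)*(s + 2)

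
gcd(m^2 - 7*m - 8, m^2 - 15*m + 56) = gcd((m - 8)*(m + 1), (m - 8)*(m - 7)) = m - 8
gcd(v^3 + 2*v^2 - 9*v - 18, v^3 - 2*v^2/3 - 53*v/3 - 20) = v + 3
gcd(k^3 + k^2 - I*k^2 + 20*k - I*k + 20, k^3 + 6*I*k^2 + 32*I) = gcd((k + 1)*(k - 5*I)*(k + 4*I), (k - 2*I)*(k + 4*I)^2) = k + 4*I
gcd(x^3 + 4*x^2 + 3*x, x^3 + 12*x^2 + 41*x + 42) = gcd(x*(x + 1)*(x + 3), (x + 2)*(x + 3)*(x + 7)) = x + 3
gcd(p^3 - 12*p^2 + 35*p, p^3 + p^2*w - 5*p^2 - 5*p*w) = p^2 - 5*p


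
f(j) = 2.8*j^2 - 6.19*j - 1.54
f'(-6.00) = -39.79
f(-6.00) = 136.40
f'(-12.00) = -73.39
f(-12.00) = 475.94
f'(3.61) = 14.03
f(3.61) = 12.60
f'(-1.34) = -13.69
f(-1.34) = 11.78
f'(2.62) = 8.48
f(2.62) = 1.46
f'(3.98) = 16.10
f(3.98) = 18.18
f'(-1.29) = -13.41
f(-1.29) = 11.10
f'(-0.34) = -8.09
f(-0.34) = 0.89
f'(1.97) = 4.84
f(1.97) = -2.87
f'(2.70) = 8.93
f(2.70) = 2.16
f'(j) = 5.6*j - 6.19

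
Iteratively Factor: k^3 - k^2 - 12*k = (k)*(k^2 - k - 12) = k*(k + 3)*(k - 4)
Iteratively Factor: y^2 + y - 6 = (y - 2)*(y + 3)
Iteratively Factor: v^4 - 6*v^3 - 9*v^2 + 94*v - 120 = (v - 5)*(v^3 - v^2 - 14*v + 24) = (v - 5)*(v + 4)*(v^2 - 5*v + 6) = (v - 5)*(v - 2)*(v + 4)*(v - 3)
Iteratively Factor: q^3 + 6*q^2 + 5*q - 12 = (q + 3)*(q^2 + 3*q - 4) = (q - 1)*(q + 3)*(q + 4)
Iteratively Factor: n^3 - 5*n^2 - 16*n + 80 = (n + 4)*(n^2 - 9*n + 20) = (n - 5)*(n + 4)*(n - 4)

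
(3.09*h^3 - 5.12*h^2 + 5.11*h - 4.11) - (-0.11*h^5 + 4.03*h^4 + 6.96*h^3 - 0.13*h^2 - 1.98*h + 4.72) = 0.11*h^5 - 4.03*h^4 - 3.87*h^3 - 4.99*h^2 + 7.09*h - 8.83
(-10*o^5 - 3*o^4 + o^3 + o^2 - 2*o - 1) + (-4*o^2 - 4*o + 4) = -10*o^5 - 3*o^4 + o^3 - 3*o^2 - 6*o + 3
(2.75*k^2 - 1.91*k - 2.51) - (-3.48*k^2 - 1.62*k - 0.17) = 6.23*k^2 - 0.29*k - 2.34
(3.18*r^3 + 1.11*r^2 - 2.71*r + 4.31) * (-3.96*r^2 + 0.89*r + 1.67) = -12.5928*r^5 - 1.5654*r^4 + 17.0301*r^3 - 17.6258*r^2 - 0.6898*r + 7.1977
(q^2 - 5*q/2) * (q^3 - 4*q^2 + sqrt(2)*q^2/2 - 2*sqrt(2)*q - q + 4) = q^5 - 13*q^4/2 + sqrt(2)*q^4/2 - 13*sqrt(2)*q^3/4 + 9*q^3 + 13*q^2/2 + 5*sqrt(2)*q^2 - 10*q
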